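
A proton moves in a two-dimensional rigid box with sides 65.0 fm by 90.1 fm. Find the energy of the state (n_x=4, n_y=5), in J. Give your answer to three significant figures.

E = 2.25×10^-13 J

For a 2D rectangular well E = (h²/8m_p)·Σ n_i²/L_i² = (6.626×10^-34)²/(8·1.673×10^-27) · [4²/(65.0 fm)² + 5²/(90.1 fm)²].
Evaluating gives E = 2.25×10^-13 J.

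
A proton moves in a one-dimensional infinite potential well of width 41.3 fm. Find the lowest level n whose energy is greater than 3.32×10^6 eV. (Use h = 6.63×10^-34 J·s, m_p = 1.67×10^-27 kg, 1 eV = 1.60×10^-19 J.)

E_1 = h²/(8m_pL²) = 1.929×10^-14 J = 1.206×10^5 eV.
Need n² > 3.32×10^6/1.206×10^5 = 27.53, i.e. n > 5.247.
The smallest integer satisfying this is n = 6.

n = 6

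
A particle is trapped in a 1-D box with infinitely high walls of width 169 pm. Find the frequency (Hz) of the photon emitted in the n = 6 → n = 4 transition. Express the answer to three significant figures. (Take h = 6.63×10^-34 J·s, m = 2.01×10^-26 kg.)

E_1 = h²/(8mL²) = 9.571×10^-23 J and ΔE = (6² − 4²)E_1 = 1.914×10^-21 J.
f = ΔE/h = 1.914×10^-21/6.63×10^-34 = 2.89×10^12 Hz.

f = 2.89×10^12 Hz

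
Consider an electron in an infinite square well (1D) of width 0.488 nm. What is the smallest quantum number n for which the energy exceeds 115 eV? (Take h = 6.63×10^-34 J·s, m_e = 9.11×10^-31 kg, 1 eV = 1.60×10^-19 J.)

n = 9

E_1 = h²/(8m_eL²) = 2.533×10^-19 J = 1.583 eV.
Need n² > 115/1.583 = 72.65, i.e. n > 8.523.
The smallest integer satisfying this is n = 9.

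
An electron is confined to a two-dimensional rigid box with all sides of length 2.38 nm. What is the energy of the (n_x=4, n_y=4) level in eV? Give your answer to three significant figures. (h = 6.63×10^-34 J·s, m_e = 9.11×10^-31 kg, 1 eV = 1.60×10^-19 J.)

For a 2D rectangular well E = (h²/8m_e)·Σ n_i²/L_i² = (6.63×10^-34)²/(8·9.11×10^-31) · [4²/(2.38 nm)² + 4²/(2.38 nm)²].
Evaluating gives E = 3.407×10^-19 J = 2.13 eV.

E = 2.13 eV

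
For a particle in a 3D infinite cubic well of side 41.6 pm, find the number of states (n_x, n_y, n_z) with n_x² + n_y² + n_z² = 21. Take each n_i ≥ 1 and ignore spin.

The level has n_x² + n_y² + n_z² = 21. The ordered positive-integer solutions are (1, 2, 4), (1, 4, 2), (2, 1, 4), (2, 4, 1), (4, 1, 2), (4, 2, 1).
That gives 6 states.

degeneracy = 6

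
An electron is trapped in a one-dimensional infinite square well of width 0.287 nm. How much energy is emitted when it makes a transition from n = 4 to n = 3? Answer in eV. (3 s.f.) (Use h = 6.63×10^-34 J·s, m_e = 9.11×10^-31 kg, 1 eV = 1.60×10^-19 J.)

|ΔE| = 32.0 eV

E_1 = h²/(8m_eL²) = 7.322×10^-19 J.
|ΔE| = |4² − 3²|·E_1 = 7·7.322×10^-19 J = 5.125×10^-18 J = 32.0 eV.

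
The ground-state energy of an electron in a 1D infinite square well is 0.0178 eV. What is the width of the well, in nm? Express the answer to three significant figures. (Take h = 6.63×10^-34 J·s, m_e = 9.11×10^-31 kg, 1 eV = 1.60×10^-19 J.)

L = 4.60 nm

From E_n = n²h²/(8m_eL²), L = n·h/√(8m_eE_n).
E_1 = 0.0178 eV = 2.848×10^-21 J, so L = 1·6.63×10^-34/√(8·9.11×10^-31·2.848×10^-21) = 4.60×10^-9 m = 4.60 nm.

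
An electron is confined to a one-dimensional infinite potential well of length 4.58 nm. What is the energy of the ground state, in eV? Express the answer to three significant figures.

For an infinite well E_n = n²h²/(8m_eL²), so E_1 = h²/(8m_eL²) = (6.626×10^-34)²/(8·9.109×10^-31·(4.58×10^-9 m)²) = 2.872×10^-21 J.
Converting, E_1 = 2.872×10^-21 J / (1.602×10^-19 J/eV) = 0.0179 eV.

E_1 = 0.0179 eV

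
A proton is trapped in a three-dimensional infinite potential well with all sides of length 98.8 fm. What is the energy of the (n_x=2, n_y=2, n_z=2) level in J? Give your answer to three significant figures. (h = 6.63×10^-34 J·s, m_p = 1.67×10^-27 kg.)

E = 4.04×10^-14 J

For a 3D rectangular well E = (h²/8m_p)·Σ n_i²/L_i² = (6.63×10^-34)²/(8·1.67×10^-27) · [2²/(98.8 fm)² + 2²/(98.8 fm)² + 2²/(98.8 fm)²].
Evaluating gives E = 4.04×10^-14 J.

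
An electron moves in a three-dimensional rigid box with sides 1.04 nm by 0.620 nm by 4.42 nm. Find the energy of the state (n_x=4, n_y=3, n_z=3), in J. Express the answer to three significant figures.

For a 3D rectangular well E = (h²/8m_e)·Σ n_i²/L_i² = (6.626×10^-34)²/(8·9.109×10^-31) · [4²/(1.04 nm)² + 3²/(0.620 nm)² + 3²/(4.42 nm)²].
Evaluating gives E = 2.33×10^-18 J.

E = 2.33×10^-18 J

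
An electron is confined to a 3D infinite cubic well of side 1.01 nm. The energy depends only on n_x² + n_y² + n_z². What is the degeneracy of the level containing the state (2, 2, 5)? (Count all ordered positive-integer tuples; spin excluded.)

The level has n_x² + n_y² + n_z² = 33. The ordered positive-integer solutions are (1, 4, 4), (2, 2, 5), (2, 5, 2), (4, 1, 4), (4, 4, 1), (5, 2, 2).
That gives 6 states.

degeneracy = 6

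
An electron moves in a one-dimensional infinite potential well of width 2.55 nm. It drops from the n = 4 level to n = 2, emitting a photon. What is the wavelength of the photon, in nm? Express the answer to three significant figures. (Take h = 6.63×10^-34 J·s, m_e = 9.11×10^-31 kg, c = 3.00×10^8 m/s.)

λ = 1.79×10^3 nm

E_1 = h²/(8m_eL²) = 9.276×10^-21 J, so ΔE = (4² − 2²)E_1 = 1.113×10^-19 J.
λ = hc/ΔE = (6.63×10^-34·3.00×10^8)/1.113×10^-19 = 1.79×10^-6 m = 1.79×10^3 nm.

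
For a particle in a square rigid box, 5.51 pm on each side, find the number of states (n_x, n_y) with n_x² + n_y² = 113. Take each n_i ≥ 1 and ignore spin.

The level has n_x² + n_y² = 113. The ordered positive-integer solutions are (7, 8), (8, 7).
That gives 2 states.

degeneracy = 2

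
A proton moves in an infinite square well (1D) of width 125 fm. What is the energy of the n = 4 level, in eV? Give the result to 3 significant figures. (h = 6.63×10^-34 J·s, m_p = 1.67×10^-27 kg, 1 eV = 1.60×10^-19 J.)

For an infinite well E_n = n²h²/(8m_pL²), so E_1 = h²/(8m_pL²) = (6.63×10^-34)²/(8·1.67×10^-27·(1.25×10^-13 m)²) = 2.106×10^-15 J.
Then E_4 = 4²·E_1 = 16·2.106×10^-15 J = 3.370×10^-14 J.
Converting, E_4 = 3.370×10^-14 J / (1.60×10^-19 J/eV) = 2.11×10^5 eV.

E_4 = 2.11×10^5 eV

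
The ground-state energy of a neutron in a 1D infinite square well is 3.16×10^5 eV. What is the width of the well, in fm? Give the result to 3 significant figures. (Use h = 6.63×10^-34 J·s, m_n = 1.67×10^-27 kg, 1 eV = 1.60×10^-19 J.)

L = 25.5 fm

From E_n = n²h²/(8m_nL²), L = n·h/√(8m_nE_n).
E_1 = 3.16×10^5 eV = 5.056×10^-14 J, so L = 1·6.63×10^-34/√(8·1.67×10^-27·5.056×10^-14) = 2.55×10^-14 m = 25.5 fm.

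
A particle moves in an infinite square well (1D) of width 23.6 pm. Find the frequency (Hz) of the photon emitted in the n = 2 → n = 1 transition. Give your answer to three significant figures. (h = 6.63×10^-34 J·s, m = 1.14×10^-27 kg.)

E_1 = h²/(8mL²) = 8.654×10^-20 J and ΔE = (2² − 1²)E_1 = 2.596×10^-19 J.
f = ΔE/h = 2.596×10^-19/6.63×10^-34 = 3.92×10^14 Hz.

f = 3.92×10^14 Hz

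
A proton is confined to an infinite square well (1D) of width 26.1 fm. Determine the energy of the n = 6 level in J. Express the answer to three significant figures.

For an infinite well E_n = n²h²/(8m_pL²), so E_1 = h²/(8m_pL²) = (6.626×10^-34)²/(8·1.673×10^-27·(2.61×10^-14 m)²) = 4.815×10^-14 J.
Then E_6 = 6²·E_1 = 36·4.815×10^-14 J = 1.73×10^-12 J.

E_6 = 1.73×10^-12 J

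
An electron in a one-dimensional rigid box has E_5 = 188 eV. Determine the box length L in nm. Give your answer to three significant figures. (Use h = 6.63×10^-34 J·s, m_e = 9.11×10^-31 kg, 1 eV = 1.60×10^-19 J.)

L = 0.224 nm

From E_n = n²h²/(8m_eL²), L = n·h/√(8m_eE_n).
E_5 = 188 eV = 3.008×10^-17 J, so L = 5·6.63×10^-34/√(8·9.11×10^-31·3.008×10^-17) = 2.24×10^-10 m = 0.224 nm.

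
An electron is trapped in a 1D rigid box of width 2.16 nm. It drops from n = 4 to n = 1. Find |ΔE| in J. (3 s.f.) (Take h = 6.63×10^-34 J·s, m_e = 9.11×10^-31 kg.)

E_1 = h²/(8m_eL²) = 1.293×10^-20 J.
|ΔE| = |4² − 1²|·E_1 = 15·1.293×10^-20 J = 1.94×10^-19 J.

|ΔE| = 1.94×10^-19 J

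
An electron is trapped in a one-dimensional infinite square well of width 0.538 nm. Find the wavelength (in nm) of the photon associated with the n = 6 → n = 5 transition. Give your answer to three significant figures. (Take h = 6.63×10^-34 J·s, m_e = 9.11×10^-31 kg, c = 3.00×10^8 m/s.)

λ = 86.8 nm

E_1 = h²/(8m_eL²) = 2.084×10^-19 J, so ΔE = (6² − 5²)E_1 = 2.292×10^-18 J.
λ = hc/ΔE = (6.63×10^-34·3.00×10^8)/2.292×10^-18 = 8.68×10^-8 m = 86.8 nm.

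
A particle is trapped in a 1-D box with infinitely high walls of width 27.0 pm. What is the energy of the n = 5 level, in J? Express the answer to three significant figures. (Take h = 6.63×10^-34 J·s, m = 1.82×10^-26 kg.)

E_5 = 1.04×10^-19 J

For an infinite well E_n = n²h²/(8mL²), so E_1 = h²/(8mL²) = (6.63×10^-34)²/(8·1.82×10^-26·(2.70×10^-11 m)²) = 4.141×10^-21 J.
Then E_5 = 5²·E_1 = 25·4.141×10^-21 J = 1.04×10^-19 J.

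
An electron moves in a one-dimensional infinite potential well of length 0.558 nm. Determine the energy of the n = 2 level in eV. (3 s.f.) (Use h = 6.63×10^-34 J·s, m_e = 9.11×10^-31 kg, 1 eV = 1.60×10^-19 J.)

E_2 = 4.84 eV

For an infinite well E_n = n²h²/(8m_eL²), so E_1 = h²/(8m_eL²) = (6.63×10^-34)²/(8·9.11×10^-31·(5.58×10^-10 m)²) = 1.937×10^-19 J.
Then E_2 = 2²·E_1 = 4·1.937×10^-19 J = 7.748×10^-19 J.
Converting, E_2 = 7.748×10^-19 J / (1.60×10^-19 J/eV) = 4.84 eV.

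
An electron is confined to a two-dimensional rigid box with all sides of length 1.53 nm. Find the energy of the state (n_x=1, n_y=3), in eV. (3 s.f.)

For a 2D rectangular well E = (h²/8m_e)·Σ n_i²/L_i² = (6.626×10^-34)²/(8·9.109×10^-31) · [1²/(1.53 nm)² + 3²/(1.53 nm)²].
Evaluating gives E = 2.574×10^-19 J = 1.61 eV.

E = 1.61 eV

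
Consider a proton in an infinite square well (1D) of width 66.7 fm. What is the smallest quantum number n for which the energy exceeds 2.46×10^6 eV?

n = 8

E_1 = h²/(8m_pL²) = 7.373×10^-15 J = 4.602×10^4 eV.
Need n² > 2.46×10^6/4.602×10^4 = 53.46, i.e. n > 7.312.
The smallest integer satisfying this is n = 8.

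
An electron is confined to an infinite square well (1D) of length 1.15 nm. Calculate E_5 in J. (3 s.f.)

E_5 = 1.14×10^-18 J

For an infinite well E_n = n²h²/(8m_eL²), so E_1 = h²/(8m_eL²) = (6.626×10^-34)²/(8·9.109×10^-31·(1.15×10^-9 m)²) = 4.556×10^-20 J.
Then E_5 = 5²·E_1 = 25·4.556×10^-20 J = 1.14×10^-18 J.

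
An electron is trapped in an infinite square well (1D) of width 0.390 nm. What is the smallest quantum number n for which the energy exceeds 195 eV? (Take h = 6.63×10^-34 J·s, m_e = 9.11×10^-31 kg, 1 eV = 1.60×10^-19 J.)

E_1 = h²/(8m_eL²) = 3.965×10^-19 J = 2.478 eV.
Need n² > 195/2.478 = 78.69, i.e. n > 8.871.
The smallest integer satisfying this is n = 9.

n = 9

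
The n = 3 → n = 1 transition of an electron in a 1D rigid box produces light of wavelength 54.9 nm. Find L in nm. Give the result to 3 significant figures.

The photon carries ΔE = hc/λ = 6.626×10^-34·2.998×10^8/5.49×10^-8 m = 3.618×10^-18 J.
Since ΔE = (3² − 1²)E_1, E_1 = 4.523×10^-19 J, and L = h/√(8m_eE_1) = 3.65×10^-10 m = 0.365 nm.

L = 0.365 nm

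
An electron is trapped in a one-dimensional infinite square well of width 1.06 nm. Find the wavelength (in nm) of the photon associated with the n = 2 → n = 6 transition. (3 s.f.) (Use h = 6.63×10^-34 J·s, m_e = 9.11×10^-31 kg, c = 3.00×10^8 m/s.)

E_1 = h²/(8m_eL²) = 5.368×10^-20 J, so ΔE = (6² − 2²)E_1 = 1.718×10^-18 J.
λ = hc/ΔE = (6.63×10^-34·3.00×10^8)/1.718×10^-18 = 1.16×10^-7 m = 116 nm.

λ = 116 nm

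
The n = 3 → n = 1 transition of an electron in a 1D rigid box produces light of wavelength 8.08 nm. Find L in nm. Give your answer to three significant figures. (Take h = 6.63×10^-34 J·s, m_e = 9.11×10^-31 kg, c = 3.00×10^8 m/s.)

The photon carries ΔE = hc/λ = 6.63×10^-34·3.00×10^8/8.08×10^-9 m = 2.462×10^-17 J.
Since ΔE = (3² − 1²)E_1, E_1 = 3.077×10^-18 J, and L = h/√(8m_eE_1) = 1.40×10^-10 m = 0.140 nm.

L = 0.140 nm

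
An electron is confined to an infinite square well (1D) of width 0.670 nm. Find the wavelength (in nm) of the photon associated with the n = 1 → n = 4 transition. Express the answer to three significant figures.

E_1 = h²/(8m_eL²) = 1.342×10^-19 J, so ΔE = (4² − 1²)E_1 = 2.013×10^-18 J.
λ = hc/ΔE = (6.626×10^-34·2.998×10^8)/2.013×10^-18 = 9.87×10^-8 m = 98.7 nm.

λ = 98.7 nm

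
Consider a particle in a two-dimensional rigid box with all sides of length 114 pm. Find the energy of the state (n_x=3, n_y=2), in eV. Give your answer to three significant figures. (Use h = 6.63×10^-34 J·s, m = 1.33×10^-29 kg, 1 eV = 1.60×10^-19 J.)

For a 2D rectangular well E = (h²/8m)·Σ n_i²/L_i² = (6.63×10^-34)²/(8·1.33×10^-29) · [3²/(114 pm)² + 2²/(114 pm)²].
Evaluating gives E = 4.133×10^-18 J = 25.8 eV.

E = 25.8 eV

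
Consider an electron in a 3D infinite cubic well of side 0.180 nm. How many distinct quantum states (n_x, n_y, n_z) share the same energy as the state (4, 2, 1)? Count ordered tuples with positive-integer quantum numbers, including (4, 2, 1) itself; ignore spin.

degeneracy = 6

The level has n_x² + n_y² + n_z² = 21. The ordered positive-integer solutions are (1, 2, 4), (1, 4, 2), (2, 1, 4), (2, 4, 1), (4, 1, 2), (4, 2, 1).
That gives 6 states.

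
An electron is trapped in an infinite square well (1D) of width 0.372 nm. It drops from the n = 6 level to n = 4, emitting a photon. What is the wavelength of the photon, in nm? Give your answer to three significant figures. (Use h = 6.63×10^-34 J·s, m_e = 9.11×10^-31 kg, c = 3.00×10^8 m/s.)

E_1 = h²/(8m_eL²) = 4.358×10^-19 J, so ΔE = (6² − 4²)E_1 = 8.716×10^-18 J.
λ = hc/ΔE = (6.63×10^-34·3.00×10^8)/8.716×10^-18 = 2.28×10^-8 m = 22.8 nm.

λ = 22.8 nm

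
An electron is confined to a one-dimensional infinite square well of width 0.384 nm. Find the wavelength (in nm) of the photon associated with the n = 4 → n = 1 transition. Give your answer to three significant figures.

λ = 32.4 nm

E_1 = h²/(8m_eL²) = 4.086×10^-19 J, so ΔE = (4² − 1²)E_1 = 6.129×10^-18 J.
λ = hc/ΔE = (6.626×10^-34·2.998×10^8)/6.129×10^-18 = 3.24×10^-8 m = 32.4 nm.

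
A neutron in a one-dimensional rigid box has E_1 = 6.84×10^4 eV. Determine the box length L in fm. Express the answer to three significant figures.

L = 54.7 fm

From E_n = n²h²/(8m_nL²), L = n·h/√(8m_nE_n).
E_1 = 6.84×10^4 eV = 1.096×10^-14 J, so L = 1·6.626×10^-34/√(8·1.675×10^-27·1.096×10^-14) = 5.47×10^-14 m = 54.7 fm.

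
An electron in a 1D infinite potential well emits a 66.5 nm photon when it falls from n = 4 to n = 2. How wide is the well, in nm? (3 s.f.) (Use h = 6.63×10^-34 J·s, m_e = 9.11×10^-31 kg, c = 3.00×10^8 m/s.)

The photon carries ΔE = hc/λ = 6.63×10^-34·3.00×10^8/6.65×10^-8 m = 2.991×10^-18 J.
Since ΔE = (4² − 2²)E_1, E_1 = 2.492×10^-19 J, and L = h/√(8m_eE_1) = 4.92×10^-10 m = 0.492 nm.

L = 0.492 nm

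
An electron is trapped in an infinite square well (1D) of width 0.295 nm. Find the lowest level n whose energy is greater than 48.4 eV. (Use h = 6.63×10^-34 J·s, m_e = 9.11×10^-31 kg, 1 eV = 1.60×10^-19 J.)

n = 4

E_1 = h²/(8m_eL²) = 6.931×10^-19 J = 4.332 eV.
Need n² > 48.4/4.332 = 11.17, i.e. n > 3.342.
The smallest integer satisfying this is n = 4.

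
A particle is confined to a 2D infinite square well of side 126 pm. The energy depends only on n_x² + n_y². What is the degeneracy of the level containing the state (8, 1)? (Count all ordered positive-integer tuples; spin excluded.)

degeneracy = 4

The level has n_x² + n_y² = 65. The ordered positive-integer solutions are (1, 8), (4, 7), (7, 4), (8, 1).
That gives 4 states.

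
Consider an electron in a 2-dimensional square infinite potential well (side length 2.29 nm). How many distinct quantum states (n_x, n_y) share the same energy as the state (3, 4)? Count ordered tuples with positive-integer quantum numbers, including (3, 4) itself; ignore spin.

degeneracy = 2

The level has n_x² + n_y² = 25. The ordered positive-integer solutions are (3, 4), (4, 3).
That gives 2 states.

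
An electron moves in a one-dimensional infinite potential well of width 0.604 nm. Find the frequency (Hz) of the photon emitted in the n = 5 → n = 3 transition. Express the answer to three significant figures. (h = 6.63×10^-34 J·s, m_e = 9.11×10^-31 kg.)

E_1 = h²/(8m_eL²) = 1.653×10^-19 J and ΔE = (5² − 3²)E_1 = 2.645×10^-18 J.
f = ΔE/h = 2.645×10^-18/6.63×10^-34 = 3.99×10^15 Hz.

f = 3.99×10^15 Hz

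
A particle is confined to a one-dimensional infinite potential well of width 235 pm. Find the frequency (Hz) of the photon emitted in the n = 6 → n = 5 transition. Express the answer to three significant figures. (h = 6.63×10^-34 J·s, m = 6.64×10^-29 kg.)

f = 2.49×10^14 Hz

E_1 = h²/(8mL²) = 1.498×10^-20 J and ΔE = (6² − 5²)E_1 = 1.648×10^-19 J.
f = ΔE/h = 1.648×10^-19/6.63×10^-34 = 2.49×10^14 Hz.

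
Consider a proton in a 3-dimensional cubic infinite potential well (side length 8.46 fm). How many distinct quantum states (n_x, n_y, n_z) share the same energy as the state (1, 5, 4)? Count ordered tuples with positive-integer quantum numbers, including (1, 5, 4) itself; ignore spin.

The level has n_x² + n_y² + n_z² = 42. The ordered positive-integer solutions are (1, 4, 5), (1, 5, 4), (4, 1, 5), (4, 5, 1), (5, 1, 4), (5, 4, 1).
That gives 6 states.

degeneracy = 6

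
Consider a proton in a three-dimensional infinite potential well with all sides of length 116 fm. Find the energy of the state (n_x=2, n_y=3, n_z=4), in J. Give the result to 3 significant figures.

E = 7.07×10^-14 J

For a 3D rectangular well E = (h²/8m_p)·Σ n_i²/L_i² = (6.626×10^-34)²/(8·1.673×10^-27) · [2²/(116 fm)² + 3²/(116 fm)² + 4²/(116 fm)²].
Evaluating gives E = 7.07×10^-14 J.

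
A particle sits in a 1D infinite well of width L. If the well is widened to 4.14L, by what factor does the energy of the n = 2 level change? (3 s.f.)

E_n ∝ 1/L², so the energy scales by 1/4.14² = 0.0583.

0.0583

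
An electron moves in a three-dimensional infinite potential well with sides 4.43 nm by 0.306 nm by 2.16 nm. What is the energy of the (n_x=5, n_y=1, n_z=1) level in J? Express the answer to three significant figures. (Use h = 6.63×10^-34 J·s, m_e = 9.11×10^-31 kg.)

E = 7.34×10^-19 J

For a 3D rectangular well E = (h²/8m_e)·Σ n_i²/L_i² = (6.63×10^-34)²/(8·9.11×10^-31) · [5²/(4.43 nm)² + 1²/(0.306 nm)² + 1²/(2.16 nm)²].
Evaluating gives E = 7.34×10^-19 J.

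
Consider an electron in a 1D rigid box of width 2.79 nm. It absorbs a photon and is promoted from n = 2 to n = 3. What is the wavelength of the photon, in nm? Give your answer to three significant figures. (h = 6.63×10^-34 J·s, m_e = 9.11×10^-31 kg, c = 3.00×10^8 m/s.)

E_1 = h²/(8m_eL²) = 7.748×10^-21 J, so ΔE = (3² − 2²)E_1 = 3.874×10^-20 J.
λ = hc/ΔE = (6.63×10^-34·3.00×10^8)/3.874×10^-20 = 5.13×10^-6 m = 5.13×10^3 nm.

λ = 5.13×10^3 nm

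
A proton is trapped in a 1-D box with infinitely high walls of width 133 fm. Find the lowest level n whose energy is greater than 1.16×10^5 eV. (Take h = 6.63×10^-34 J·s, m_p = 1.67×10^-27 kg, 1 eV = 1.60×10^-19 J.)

E_1 = h²/(8m_pL²) = 1.860×10^-15 J = 1.162×10^4 eV.
Need n² > 1.16×10^5/1.162×10^4 = 9.983, i.e. n > 3.160.
The smallest integer satisfying this is n = 4.

n = 4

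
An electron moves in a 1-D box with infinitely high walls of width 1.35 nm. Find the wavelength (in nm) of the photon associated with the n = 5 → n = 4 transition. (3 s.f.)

E_1 = h²/(8m_eL²) = 3.306×10^-20 J, so ΔE = (5² − 4²)E_1 = 2.975×10^-19 J.
λ = hc/ΔE = (6.626×10^-34·2.998×10^8)/2.975×10^-19 = 6.68×10^-7 m = 668 nm.

λ = 668 nm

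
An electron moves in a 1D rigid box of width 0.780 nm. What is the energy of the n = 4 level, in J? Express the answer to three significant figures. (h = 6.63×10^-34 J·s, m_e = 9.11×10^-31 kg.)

For an infinite well E_n = n²h²/(8m_eL²), so E_1 = h²/(8m_eL²) = (6.63×10^-34)²/(8·9.11×10^-31·(7.80×10^-10 m)²) = 9.914×10^-20 J.
Then E_4 = 4²·E_1 = 16·9.914×10^-20 J = 1.59×10^-18 J.

E_4 = 1.59×10^-18 J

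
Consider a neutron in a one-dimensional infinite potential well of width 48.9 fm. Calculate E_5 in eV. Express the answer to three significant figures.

For an infinite well E_n = n²h²/(8m_nL²), so E_1 = h²/(8m_nL²) = (6.626×10^-34)²/(8·1.675×10^-27·(4.89×10^-14 m)²) = 1.370×10^-14 J.
Then E_5 = 5²·E_1 = 25·1.370×10^-14 J = 3.425×10^-13 J.
Converting, E_5 = 3.425×10^-13 J / (1.602×10^-19 J/eV) = 2.14×10^6 eV.

E_5 = 2.14×10^6 eV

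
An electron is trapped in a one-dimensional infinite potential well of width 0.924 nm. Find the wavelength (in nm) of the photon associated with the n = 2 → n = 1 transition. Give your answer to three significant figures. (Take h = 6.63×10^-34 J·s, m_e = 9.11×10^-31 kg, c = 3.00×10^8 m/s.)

E_1 = h²/(8m_eL²) = 7.064×10^-20 J, so ΔE = (2² − 1²)E_1 = 2.119×10^-19 J.
λ = hc/ΔE = (6.63×10^-34·3.00×10^8)/2.119×10^-19 = 9.39×10^-7 m = 939 nm.

λ = 939 nm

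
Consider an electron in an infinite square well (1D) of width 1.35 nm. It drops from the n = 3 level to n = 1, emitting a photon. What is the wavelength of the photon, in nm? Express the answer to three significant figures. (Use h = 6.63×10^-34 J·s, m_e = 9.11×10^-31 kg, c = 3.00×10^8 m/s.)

E_1 = h²/(8m_eL²) = 3.309×10^-20 J, so ΔE = (3² − 1²)E_1 = 2.647×10^-19 J.
λ = hc/ΔE = (6.63×10^-34·3.00×10^8)/2.647×10^-19 = 7.51×10^-7 m = 751 nm.

λ = 751 nm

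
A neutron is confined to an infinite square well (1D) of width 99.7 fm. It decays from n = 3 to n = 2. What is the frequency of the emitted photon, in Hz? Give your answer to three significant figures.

E_1 = h²/(8m_nL²) = 3.296×10^-15 J and ΔE = (3² − 2²)E_1 = 1.648×10^-14 J.
f = ΔE/h = 1.648×10^-14/6.626×10^-34 = 2.49×10^19 Hz.

f = 2.49×10^19 Hz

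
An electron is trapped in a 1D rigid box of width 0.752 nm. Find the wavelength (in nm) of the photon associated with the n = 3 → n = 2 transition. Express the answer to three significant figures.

E_1 = h²/(8m_eL²) = 1.065×10^-19 J, so ΔE = (3² − 2²)E_1 = 5.325×10^-19 J.
λ = hc/ΔE = (6.626×10^-34·2.998×10^8)/5.325×10^-19 = 3.73×10^-7 m = 373 nm.

λ = 373 nm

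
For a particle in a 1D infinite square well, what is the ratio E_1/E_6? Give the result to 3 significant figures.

0.0278

E_n ∝ n², so E_1/E_6 = 1²/6² = 1/36 = 0.0278.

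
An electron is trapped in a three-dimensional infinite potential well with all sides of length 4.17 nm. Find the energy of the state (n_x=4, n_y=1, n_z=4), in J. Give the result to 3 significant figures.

For a 3D rectangular well E = (h²/8m_e)·Σ n_i²/L_i² = (6.626×10^-34)²/(8·9.109×10^-31) · [4²/(4.17 nm)² + 1²/(4.17 nm)² + 4²/(4.17 nm)²].
Evaluating gives E = 1.14×10^-19 J.

E = 1.14×10^-19 J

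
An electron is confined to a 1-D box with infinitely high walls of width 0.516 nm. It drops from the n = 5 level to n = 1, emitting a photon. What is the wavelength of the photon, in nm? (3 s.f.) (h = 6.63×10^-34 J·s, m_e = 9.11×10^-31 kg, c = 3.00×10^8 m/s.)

λ = 36.6 nm

E_1 = h²/(8m_eL²) = 2.265×10^-19 J, so ΔE = (5² − 1²)E_1 = 5.436×10^-18 J.
λ = hc/ΔE = (6.63×10^-34·3.00×10^8)/5.436×10^-18 = 3.66×10^-8 m = 36.6 nm.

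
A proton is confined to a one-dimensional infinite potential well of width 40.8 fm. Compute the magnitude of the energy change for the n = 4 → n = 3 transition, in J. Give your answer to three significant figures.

E_1 = h²/(8m_pL²) = 1.971×10^-14 J.
|ΔE| = |4² − 3²|·E_1 = 7·1.971×10^-14 J = 1.38×10^-13 J.

|ΔE| = 1.38×10^-13 J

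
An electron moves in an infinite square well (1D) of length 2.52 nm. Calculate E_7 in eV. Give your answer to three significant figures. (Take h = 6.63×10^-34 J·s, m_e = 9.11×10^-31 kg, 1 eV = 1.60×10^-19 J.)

For an infinite well E_n = n²h²/(8m_eL²), so E_1 = h²/(8m_eL²) = (6.63×10^-34)²/(8·9.11×10^-31·(2.52×10^-9 m)²) = 9.498×10^-21 J.
Then E_7 = 7²·E_1 = 49·9.498×10^-21 J = 4.654×10^-19 J.
Converting, E_7 = 4.654×10^-19 J / (1.60×10^-19 J/eV) = 2.91 eV.

E_7 = 2.91 eV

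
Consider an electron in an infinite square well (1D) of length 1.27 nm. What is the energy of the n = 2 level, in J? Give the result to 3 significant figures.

For an infinite well E_n = n²h²/(8m_eL²), so E_1 = h²/(8m_eL²) = (6.626×10^-34)²/(8·9.109×10^-31·(1.27×10^-9 m)²) = 3.735×10^-20 J.
Then E_2 = 2²·E_1 = 4·3.735×10^-20 J = 1.49×10^-19 J.

E_2 = 1.49×10^-19 J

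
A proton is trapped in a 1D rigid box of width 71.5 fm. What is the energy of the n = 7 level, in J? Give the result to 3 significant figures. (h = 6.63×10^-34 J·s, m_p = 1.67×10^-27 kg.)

E_7 = 3.15×10^-13 J

For an infinite well E_n = n²h²/(8m_pL²), so E_1 = h²/(8m_pL²) = (6.63×10^-34)²/(8·1.67×10^-27·(7.15×10^-14 m)²) = 6.436×10^-15 J.
Then E_7 = 7²·E_1 = 49·6.436×10^-15 J = 3.15×10^-13 J.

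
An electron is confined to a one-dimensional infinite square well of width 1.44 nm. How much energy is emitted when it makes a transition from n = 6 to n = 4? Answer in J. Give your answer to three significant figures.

E_1 = h²/(8m_eL²) = 2.905×10^-20 J.
|ΔE| = |6² − 4²|·E_1 = 20·2.905×10^-20 J = 5.81×10^-19 J.

|ΔE| = 5.81×10^-19 J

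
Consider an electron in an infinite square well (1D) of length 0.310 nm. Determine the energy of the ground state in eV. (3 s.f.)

For an infinite well E_n = n²h²/(8m_eL²), so E_1 = h²/(8m_eL²) = (6.626×10^-34)²/(8·9.109×10^-31·(3.10×10^-10 m)²) = 6.269×10^-19 J.
Converting, E_1 = 6.269×10^-19 J / (1.602×10^-19 J/eV) = 3.91 eV.

E_1 = 3.91 eV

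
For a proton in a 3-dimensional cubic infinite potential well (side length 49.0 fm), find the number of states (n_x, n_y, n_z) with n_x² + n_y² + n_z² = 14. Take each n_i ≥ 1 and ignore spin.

The level has n_x² + n_y² + n_z² = 14. The ordered positive-integer solutions are (1, 2, 3), (1, 3, 2), (2, 1, 3), (2, 3, 1), (3, 1, 2), (3, 2, 1).
That gives 6 states.

degeneracy = 6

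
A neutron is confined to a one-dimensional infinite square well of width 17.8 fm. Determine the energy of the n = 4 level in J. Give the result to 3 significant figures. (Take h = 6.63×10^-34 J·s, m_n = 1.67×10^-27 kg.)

For an infinite well E_n = n²h²/(8m_nL²), so E_1 = h²/(8m_nL²) = (6.63×10^-34)²/(8·1.67×10^-27·(1.78×10^-14 m)²) = 1.038×10^-13 J.
Then E_4 = 4²·E_1 = 16·1.038×10^-13 J = 1.66×10^-12 J.

E_4 = 1.66×10^-12 J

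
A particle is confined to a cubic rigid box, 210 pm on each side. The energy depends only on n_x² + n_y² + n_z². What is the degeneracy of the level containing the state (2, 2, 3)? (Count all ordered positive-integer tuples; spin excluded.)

degeneracy = 3

The level has n_x² + n_y² + n_z² = 17. The ordered positive-integer solutions are (2, 2, 3), (2, 3, 2), (3, 2, 2).
That gives 3 states.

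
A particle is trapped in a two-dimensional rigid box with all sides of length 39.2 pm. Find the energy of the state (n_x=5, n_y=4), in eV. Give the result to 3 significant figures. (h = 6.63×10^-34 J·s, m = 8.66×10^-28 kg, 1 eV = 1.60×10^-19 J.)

E = 10.6 eV

For a 2D rectangular well E = (h²/8m)·Σ n_i²/L_i² = (6.63×10^-34)²/(8·8.66×10^-28) · [5²/(39.2 pm)² + 4²/(39.2 pm)²].
Evaluating gives E = 1.693×10^-18 J = 10.6 eV.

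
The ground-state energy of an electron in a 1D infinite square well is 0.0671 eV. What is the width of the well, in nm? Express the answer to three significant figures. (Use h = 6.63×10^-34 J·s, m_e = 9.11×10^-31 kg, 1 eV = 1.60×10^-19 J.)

From E_n = n²h²/(8m_eL²), L = n·h/√(8m_eE_n).
E_1 = 0.0671 eV = 1.074×10^-20 J, so L = 1·6.63×10^-34/√(8·9.11×10^-31·1.074×10^-20) = 2.37×10^-9 m = 2.37 nm.

L = 2.37 nm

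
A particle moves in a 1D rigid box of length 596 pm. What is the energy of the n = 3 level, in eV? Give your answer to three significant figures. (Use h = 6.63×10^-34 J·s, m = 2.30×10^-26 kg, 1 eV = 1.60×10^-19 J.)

E_3 = 3.78×10^-4 eV

For an infinite well E_n = n²h²/(8mL²), so E_1 = h²/(8mL²) = (6.63×10^-34)²/(8·2.30×10^-26·(5.96×10^-10 m)²) = 6.725×10^-24 J.
Then E_3 = 3²·E_1 = 9·6.725×10^-24 J = 6.052×10^-23 J.
Converting, E_3 = 6.052×10^-23 J / (1.60×10^-19 J/eV) = 3.78×10^-4 eV.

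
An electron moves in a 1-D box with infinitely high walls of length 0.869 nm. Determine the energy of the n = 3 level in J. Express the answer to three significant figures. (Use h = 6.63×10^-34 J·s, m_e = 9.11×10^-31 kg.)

E_3 = 7.19×10^-19 J

For an infinite well E_n = n²h²/(8m_eL²), so E_1 = h²/(8m_eL²) = (6.63×10^-34)²/(8·9.11×10^-31·(8.69×10^-10 m)²) = 7.987×10^-20 J.
Then E_3 = 3²·E_1 = 9·7.987×10^-20 J = 7.19×10^-19 J.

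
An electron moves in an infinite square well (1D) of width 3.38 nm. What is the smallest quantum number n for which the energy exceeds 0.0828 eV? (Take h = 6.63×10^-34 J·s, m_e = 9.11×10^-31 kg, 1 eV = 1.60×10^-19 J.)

n = 2

E_1 = h²/(8m_eL²) = 5.279×10^-21 J = 0.03299 eV.
Need n² > 0.0828/0.03299 = 2.510, i.e. n > 1.584.
The smallest integer satisfying this is n = 2.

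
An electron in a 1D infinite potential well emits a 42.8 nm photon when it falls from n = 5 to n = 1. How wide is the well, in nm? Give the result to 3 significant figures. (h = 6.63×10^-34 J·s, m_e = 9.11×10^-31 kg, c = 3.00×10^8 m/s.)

The photon carries ΔE = hc/λ = 6.63×10^-34·3.00×10^8/4.28×10^-8 m = 4.647×10^-18 J.
Since ΔE = (5² − 1²)E_1, E_1 = 1.936×10^-19 J, and L = h/√(8m_eE_1) = 5.58×10^-10 m = 0.558 nm.

L = 0.558 nm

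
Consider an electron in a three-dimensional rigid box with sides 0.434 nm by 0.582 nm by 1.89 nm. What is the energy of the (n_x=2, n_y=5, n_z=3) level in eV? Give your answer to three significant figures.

E = 36.7 eV

For a 3D rectangular well E = (h²/8m_e)·Σ n_i²/L_i² = (6.626×10^-34)²/(8·9.109×10^-31) · [2²/(0.434 nm)² + 5²/(0.582 nm)² + 3²/(1.89 nm)²].
Evaluating gives E = 5.878×10^-18 J = 36.7 eV.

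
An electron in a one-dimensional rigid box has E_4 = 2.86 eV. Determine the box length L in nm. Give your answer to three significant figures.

From E_n = n²h²/(8m_eL²), L = n·h/√(8m_eE_n).
E_4 = 2.86 eV = 4.582×10^-19 J, so L = 4·6.626×10^-34/√(8·9.109×10^-31·4.582×10^-19) = 1.45×10^-9 m = 1.45 nm.

L = 1.45 nm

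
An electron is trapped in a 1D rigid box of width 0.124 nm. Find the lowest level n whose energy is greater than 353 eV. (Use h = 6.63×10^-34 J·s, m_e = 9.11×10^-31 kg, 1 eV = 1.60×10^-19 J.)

E_1 = h²/(8m_eL²) = 3.923×10^-18 J = 24.52 eV.
Need n² > 353/24.52 = 14.40, i.e. n > 3.795.
The smallest integer satisfying this is n = 4.

n = 4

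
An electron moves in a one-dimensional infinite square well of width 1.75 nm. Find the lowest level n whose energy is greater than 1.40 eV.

E_1 = h²/(8m_eL²) = 1.967×10^-20 J = 0.1228 eV.
Need n² > 1.40/0.1228 = 11.40, i.e. n > 3.376.
The smallest integer satisfying this is n = 4.

n = 4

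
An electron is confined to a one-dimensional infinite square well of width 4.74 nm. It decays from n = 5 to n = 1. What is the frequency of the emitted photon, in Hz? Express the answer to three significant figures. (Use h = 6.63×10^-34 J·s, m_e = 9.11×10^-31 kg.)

f = 9.72×10^13 Hz

E_1 = h²/(8m_eL²) = 2.684×10^-21 J and ΔE = (5² − 1²)E_1 = 6.442×10^-20 J.
f = ΔE/h = 6.442×10^-20/6.63×10^-34 = 9.72×10^13 Hz.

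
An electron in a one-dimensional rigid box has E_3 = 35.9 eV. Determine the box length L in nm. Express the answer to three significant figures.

L = 0.307 nm

From E_n = n²h²/(8m_eL²), L = n·h/√(8m_eE_n).
E_3 = 35.9 eV = 5.751×10^-18 J, so L = 3·6.626×10^-34/√(8·9.109×10^-31·5.751×10^-18) = 3.07×10^-10 m = 0.307 nm.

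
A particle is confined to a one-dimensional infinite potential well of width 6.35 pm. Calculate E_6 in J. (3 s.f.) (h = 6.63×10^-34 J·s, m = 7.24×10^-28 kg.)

For an infinite well E_n = n²h²/(8mL²), so E_1 = h²/(8mL²) = (6.63×10^-34)²/(8·7.24×10^-28·(6.35×10^-12 m)²) = 1.882×10^-18 J.
Then E_6 = 6²·E_1 = 36·1.882×10^-18 J = 6.78×10^-17 J.

E_6 = 6.78×10^-17 J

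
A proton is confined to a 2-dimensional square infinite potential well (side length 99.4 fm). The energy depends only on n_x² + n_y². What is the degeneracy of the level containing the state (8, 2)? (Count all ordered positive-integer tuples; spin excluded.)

degeneracy = 2

The level has n_x² + n_y² = 68. The ordered positive-integer solutions are (2, 8), (8, 2).
That gives 2 states.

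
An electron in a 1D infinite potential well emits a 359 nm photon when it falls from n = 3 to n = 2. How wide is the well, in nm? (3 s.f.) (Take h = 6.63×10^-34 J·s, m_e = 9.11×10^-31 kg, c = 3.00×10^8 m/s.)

The photon carries ΔE = hc/λ = 6.63×10^-34·3.00×10^8/3.59×10^-7 m = 5.540×10^-19 J.
Since ΔE = (3² − 2²)E_1, E_1 = 1.108×10^-19 J, and L = h/√(8m_eE_1) = 7.38×10^-10 m = 0.738 nm.

L = 0.738 nm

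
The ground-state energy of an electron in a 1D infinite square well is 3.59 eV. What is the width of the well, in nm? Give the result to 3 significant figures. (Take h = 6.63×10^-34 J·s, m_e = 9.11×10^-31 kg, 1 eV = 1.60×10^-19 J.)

From E_n = n²h²/(8m_eL²), L = n·h/√(8m_eE_n).
E_1 = 3.59 eV = 5.744×10^-19 J, so L = 1·6.63×10^-34/√(8·9.11×10^-31·5.744×10^-19) = 3.24×10^-10 m = 0.324 nm.

L = 0.324 nm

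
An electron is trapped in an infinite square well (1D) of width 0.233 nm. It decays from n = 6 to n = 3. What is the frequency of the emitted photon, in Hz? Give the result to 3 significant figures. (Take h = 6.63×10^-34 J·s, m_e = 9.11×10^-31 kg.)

E_1 = h²/(8m_eL²) = 1.111×10^-18 J and ΔE = (6² − 3²)E_1 = 3.000×10^-17 J.
f = ΔE/h = 3.000×10^-17/6.63×10^-34 = 4.52×10^16 Hz.

f = 4.52×10^16 Hz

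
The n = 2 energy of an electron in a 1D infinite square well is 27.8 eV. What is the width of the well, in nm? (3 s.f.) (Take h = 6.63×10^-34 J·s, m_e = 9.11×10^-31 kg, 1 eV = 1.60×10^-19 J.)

L = 0.233 nm

From E_n = n²h²/(8m_eL²), L = n·h/√(8m_eE_n).
E_2 = 27.8 eV = 4.448×10^-18 J, so L = 2·6.63×10^-34/√(8·9.11×10^-31·4.448×10^-18) = 2.33×10^-10 m = 0.233 nm.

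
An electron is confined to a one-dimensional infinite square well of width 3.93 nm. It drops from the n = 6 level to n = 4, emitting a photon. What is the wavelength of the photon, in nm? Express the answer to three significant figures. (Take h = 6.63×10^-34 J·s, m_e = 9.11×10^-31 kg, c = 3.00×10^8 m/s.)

λ = 2.55×10^3 nm

E_1 = h²/(8m_eL²) = 3.905×10^-21 J, so ΔE = (6² − 4²)E_1 = 7.810×10^-20 J.
λ = hc/ΔE = (6.63×10^-34·3.00×10^8)/7.810×10^-20 = 2.55×10^-6 m = 2.55×10^3 nm.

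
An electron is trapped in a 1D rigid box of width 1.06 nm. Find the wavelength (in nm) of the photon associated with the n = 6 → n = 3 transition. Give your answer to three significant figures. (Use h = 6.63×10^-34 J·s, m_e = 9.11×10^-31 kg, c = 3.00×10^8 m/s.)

E_1 = h²/(8m_eL²) = 5.368×10^-20 J, so ΔE = (6² − 3²)E_1 = 1.449×10^-18 J.
λ = hc/ΔE = (6.63×10^-34·3.00×10^8)/1.449×10^-18 = 1.37×10^-7 m = 137 nm.

λ = 137 nm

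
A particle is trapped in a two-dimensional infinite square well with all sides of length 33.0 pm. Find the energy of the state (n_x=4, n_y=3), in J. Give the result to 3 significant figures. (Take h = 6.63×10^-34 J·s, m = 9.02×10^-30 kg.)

For a 2D rectangular well E = (h²/8m)·Σ n_i²/L_i² = (6.63×10^-34)²/(8·9.02×10^-30) · [4²/(33.0 pm)² + 3²/(33.0 pm)²].
Evaluating gives E = 1.40×10^-16 J.

E = 1.40×10^-16 J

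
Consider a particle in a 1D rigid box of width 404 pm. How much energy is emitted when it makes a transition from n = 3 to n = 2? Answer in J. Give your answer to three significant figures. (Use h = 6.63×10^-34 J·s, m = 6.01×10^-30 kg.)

E_1 = h²/(8mL²) = 5.601×10^-20 J.
|ΔE| = |3² − 2²|·E_1 = 5·5.601×10^-20 J = 2.80×10^-19 J.

|ΔE| = 2.80×10^-19 J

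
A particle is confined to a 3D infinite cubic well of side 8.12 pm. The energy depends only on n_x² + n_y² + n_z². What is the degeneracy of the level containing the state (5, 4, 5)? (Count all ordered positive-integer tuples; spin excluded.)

The level has n_x² + n_y² + n_z² = 66. The ordered positive-integer solutions are (1, 1, 8), (1, 4, 7), (1, 7, 4), (1, 8, 1), (4, 1, 7), (4, 5, 5), (4, 7, 1), (5, 4, 5), (5, 5, 4), (7, 1, 4), (7, 4, 1), (8, 1, 1).
That gives 12 states.

degeneracy = 12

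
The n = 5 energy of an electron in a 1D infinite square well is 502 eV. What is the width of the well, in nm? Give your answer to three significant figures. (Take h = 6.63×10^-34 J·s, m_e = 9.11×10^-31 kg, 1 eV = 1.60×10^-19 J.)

From E_n = n²h²/(8m_eL²), L = n·h/√(8m_eE_n).
E_5 = 502 eV = 8.032×10^-17 J, so L = 5·6.63×10^-34/√(8·9.11×10^-31·8.032×10^-17) = 1.37×10^-10 m = 0.137 nm.

L = 0.137 nm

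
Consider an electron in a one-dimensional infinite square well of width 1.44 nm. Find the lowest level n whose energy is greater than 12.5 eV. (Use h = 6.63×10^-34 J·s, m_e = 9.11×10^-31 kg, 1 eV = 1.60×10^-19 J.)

n = 9

E_1 = h²/(8m_eL²) = 2.909×10^-20 J = 0.1818 eV.
Need n² > 12.5/0.1818 = 68.76, i.e. n > 8.292.
The smallest integer satisfying this is n = 9.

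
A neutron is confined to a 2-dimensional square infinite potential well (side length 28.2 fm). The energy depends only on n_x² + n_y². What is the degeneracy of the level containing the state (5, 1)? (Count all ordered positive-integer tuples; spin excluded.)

degeneracy = 2

The level has n_x² + n_y² = 26. The ordered positive-integer solutions are (1, 5), (5, 1).
That gives 2 states.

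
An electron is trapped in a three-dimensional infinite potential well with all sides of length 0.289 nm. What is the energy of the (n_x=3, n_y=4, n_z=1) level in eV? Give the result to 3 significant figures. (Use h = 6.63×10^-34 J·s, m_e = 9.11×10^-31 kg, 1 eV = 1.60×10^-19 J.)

For a 3D rectangular well E = (h²/8m_e)·Σ n_i²/L_i² = (6.63×10^-34)²/(8·9.11×10^-31) · [3²/(0.289 nm)² + 4²/(0.289 nm)² + 1²/(0.289 nm)²].
Evaluating gives E = 1.878×10^-17 J = 117 eV.

E = 117 eV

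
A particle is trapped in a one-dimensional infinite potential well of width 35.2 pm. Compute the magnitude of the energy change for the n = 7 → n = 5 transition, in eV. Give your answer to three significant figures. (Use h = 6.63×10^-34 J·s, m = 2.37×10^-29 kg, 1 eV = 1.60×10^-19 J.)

|ΔE| = 281 eV

E_1 = h²/(8mL²) = 1.871×10^-18 J.
|ΔE| = |7² − 5²|·E_1 = 24·1.871×10^-18 J = 4.490×10^-17 J = 281 eV.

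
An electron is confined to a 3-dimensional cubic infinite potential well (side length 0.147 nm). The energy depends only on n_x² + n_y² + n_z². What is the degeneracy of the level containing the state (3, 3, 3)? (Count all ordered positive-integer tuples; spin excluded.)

degeneracy = 4

The level has n_x² + n_y² + n_z² = 27. The ordered positive-integer solutions are (1, 1, 5), (1, 5, 1), (3, 3, 3), (5, 1, 1).
That gives 4 states.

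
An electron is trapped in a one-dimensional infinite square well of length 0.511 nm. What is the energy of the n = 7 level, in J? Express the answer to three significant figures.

For an infinite well E_n = n²h²/(8m_eL²), so E_1 = h²/(8m_eL²) = (6.626×10^-34)²/(8·9.109×10^-31·(5.11×10^-10 m)²) = 2.307×10^-19 J.
Then E_7 = 7²·E_1 = 49·2.307×10^-19 J = 1.13×10^-17 J.

E_7 = 1.13×10^-17 J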